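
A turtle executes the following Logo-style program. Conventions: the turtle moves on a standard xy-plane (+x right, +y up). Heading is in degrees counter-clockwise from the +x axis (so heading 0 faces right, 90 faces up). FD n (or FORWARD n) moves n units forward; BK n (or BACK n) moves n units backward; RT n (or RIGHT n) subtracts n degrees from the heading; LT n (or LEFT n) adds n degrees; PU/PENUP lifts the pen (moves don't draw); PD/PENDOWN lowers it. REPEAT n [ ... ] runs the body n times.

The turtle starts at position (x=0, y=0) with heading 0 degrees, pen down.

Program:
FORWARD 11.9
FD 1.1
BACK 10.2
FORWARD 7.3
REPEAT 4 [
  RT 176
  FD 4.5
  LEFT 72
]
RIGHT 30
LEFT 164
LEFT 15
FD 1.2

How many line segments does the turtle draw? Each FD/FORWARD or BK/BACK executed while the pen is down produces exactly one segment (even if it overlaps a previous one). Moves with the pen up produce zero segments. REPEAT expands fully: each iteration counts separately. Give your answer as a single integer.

Answer: 9

Derivation:
Executing turtle program step by step:
Start: pos=(0,0), heading=0, pen down
FD 11.9: (0,0) -> (11.9,0) [heading=0, draw]
FD 1.1: (11.9,0) -> (13,0) [heading=0, draw]
BK 10.2: (13,0) -> (2.8,0) [heading=0, draw]
FD 7.3: (2.8,0) -> (10.1,0) [heading=0, draw]
REPEAT 4 [
  -- iteration 1/4 --
  RT 176: heading 0 -> 184
  FD 4.5: (10.1,0) -> (5.611,-0.314) [heading=184, draw]
  LT 72: heading 184 -> 256
  -- iteration 2/4 --
  RT 176: heading 256 -> 80
  FD 4.5: (5.611,-0.314) -> (6.392,4.118) [heading=80, draw]
  LT 72: heading 80 -> 152
  -- iteration 3/4 --
  RT 176: heading 152 -> 336
  FD 4.5: (6.392,4.118) -> (10.503,2.287) [heading=336, draw]
  LT 72: heading 336 -> 48
  -- iteration 4/4 --
  RT 176: heading 48 -> 232
  FD 4.5: (10.503,2.287) -> (7.733,-1.259) [heading=232, draw]
  LT 72: heading 232 -> 304
]
RT 30: heading 304 -> 274
LT 164: heading 274 -> 78
LT 15: heading 78 -> 93
FD 1.2: (7.733,-1.259) -> (7.67,-0.06) [heading=93, draw]
Final: pos=(7.67,-0.06), heading=93, 9 segment(s) drawn
Segments drawn: 9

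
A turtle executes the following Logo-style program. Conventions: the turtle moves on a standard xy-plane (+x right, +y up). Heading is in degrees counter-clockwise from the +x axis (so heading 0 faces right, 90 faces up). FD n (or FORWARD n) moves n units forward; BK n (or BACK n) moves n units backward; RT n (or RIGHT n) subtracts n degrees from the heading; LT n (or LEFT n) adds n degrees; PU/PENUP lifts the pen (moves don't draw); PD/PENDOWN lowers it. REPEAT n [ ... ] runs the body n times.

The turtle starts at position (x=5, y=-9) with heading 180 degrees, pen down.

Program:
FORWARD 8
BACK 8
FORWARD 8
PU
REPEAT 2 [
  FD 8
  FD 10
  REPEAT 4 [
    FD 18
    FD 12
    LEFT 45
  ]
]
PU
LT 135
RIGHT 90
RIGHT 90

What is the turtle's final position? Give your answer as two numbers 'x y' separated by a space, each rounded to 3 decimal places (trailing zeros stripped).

Answer: -3 -9

Derivation:
Executing turtle program step by step:
Start: pos=(5,-9), heading=180, pen down
FD 8: (5,-9) -> (-3,-9) [heading=180, draw]
BK 8: (-3,-9) -> (5,-9) [heading=180, draw]
FD 8: (5,-9) -> (-3,-9) [heading=180, draw]
PU: pen up
REPEAT 2 [
  -- iteration 1/2 --
  FD 8: (-3,-9) -> (-11,-9) [heading=180, move]
  FD 10: (-11,-9) -> (-21,-9) [heading=180, move]
  REPEAT 4 [
    -- iteration 1/4 --
    FD 18: (-21,-9) -> (-39,-9) [heading=180, move]
    FD 12: (-39,-9) -> (-51,-9) [heading=180, move]
    LT 45: heading 180 -> 225
    -- iteration 2/4 --
    FD 18: (-51,-9) -> (-63.728,-21.728) [heading=225, move]
    FD 12: (-63.728,-21.728) -> (-72.213,-30.213) [heading=225, move]
    LT 45: heading 225 -> 270
    -- iteration 3/4 --
    FD 18: (-72.213,-30.213) -> (-72.213,-48.213) [heading=270, move]
    FD 12: (-72.213,-48.213) -> (-72.213,-60.213) [heading=270, move]
    LT 45: heading 270 -> 315
    -- iteration 4/4 --
    FD 18: (-72.213,-60.213) -> (-59.485,-72.941) [heading=315, move]
    FD 12: (-59.485,-72.941) -> (-51,-81.426) [heading=315, move]
    LT 45: heading 315 -> 0
  ]
  -- iteration 2/2 --
  FD 8: (-51,-81.426) -> (-43,-81.426) [heading=0, move]
  FD 10: (-43,-81.426) -> (-33,-81.426) [heading=0, move]
  REPEAT 4 [
    -- iteration 1/4 --
    FD 18: (-33,-81.426) -> (-15,-81.426) [heading=0, move]
    FD 12: (-15,-81.426) -> (-3,-81.426) [heading=0, move]
    LT 45: heading 0 -> 45
    -- iteration 2/4 --
    FD 18: (-3,-81.426) -> (9.728,-68.698) [heading=45, move]
    FD 12: (9.728,-68.698) -> (18.213,-60.213) [heading=45, move]
    LT 45: heading 45 -> 90
    -- iteration 3/4 --
    FD 18: (18.213,-60.213) -> (18.213,-42.213) [heading=90, move]
    FD 12: (18.213,-42.213) -> (18.213,-30.213) [heading=90, move]
    LT 45: heading 90 -> 135
    -- iteration 4/4 --
    FD 18: (18.213,-30.213) -> (5.485,-17.485) [heading=135, move]
    FD 12: (5.485,-17.485) -> (-3,-9) [heading=135, move]
    LT 45: heading 135 -> 180
  ]
]
PU: pen up
LT 135: heading 180 -> 315
RT 90: heading 315 -> 225
RT 90: heading 225 -> 135
Final: pos=(-3,-9), heading=135, 3 segment(s) drawn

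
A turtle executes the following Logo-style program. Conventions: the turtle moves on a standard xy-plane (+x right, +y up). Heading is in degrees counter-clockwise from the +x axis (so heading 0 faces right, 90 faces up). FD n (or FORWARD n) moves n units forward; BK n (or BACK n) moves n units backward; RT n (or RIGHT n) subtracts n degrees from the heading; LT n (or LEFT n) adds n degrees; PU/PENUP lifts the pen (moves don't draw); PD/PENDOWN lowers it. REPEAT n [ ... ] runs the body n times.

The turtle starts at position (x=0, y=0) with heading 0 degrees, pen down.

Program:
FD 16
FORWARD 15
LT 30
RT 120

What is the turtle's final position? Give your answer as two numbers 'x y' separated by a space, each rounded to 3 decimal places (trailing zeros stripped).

Executing turtle program step by step:
Start: pos=(0,0), heading=0, pen down
FD 16: (0,0) -> (16,0) [heading=0, draw]
FD 15: (16,0) -> (31,0) [heading=0, draw]
LT 30: heading 0 -> 30
RT 120: heading 30 -> 270
Final: pos=(31,0), heading=270, 2 segment(s) drawn

Answer: 31 0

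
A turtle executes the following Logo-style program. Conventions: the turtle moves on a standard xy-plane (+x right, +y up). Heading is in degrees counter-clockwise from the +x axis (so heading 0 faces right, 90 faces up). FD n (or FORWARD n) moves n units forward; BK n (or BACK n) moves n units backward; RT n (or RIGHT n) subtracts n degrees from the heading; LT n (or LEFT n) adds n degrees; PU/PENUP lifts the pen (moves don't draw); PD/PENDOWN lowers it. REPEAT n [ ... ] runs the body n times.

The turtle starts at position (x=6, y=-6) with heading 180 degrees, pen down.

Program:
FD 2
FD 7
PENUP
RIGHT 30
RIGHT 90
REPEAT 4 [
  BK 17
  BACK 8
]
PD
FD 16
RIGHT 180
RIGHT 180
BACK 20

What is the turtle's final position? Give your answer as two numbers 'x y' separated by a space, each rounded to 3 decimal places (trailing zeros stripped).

Executing turtle program step by step:
Start: pos=(6,-6), heading=180, pen down
FD 2: (6,-6) -> (4,-6) [heading=180, draw]
FD 7: (4,-6) -> (-3,-6) [heading=180, draw]
PU: pen up
RT 30: heading 180 -> 150
RT 90: heading 150 -> 60
REPEAT 4 [
  -- iteration 1/4 --
  BK 17: (-3,-6) -> (-11.5,-20.722) [heading=60, move]
  BK 8: (-11.5,-20.722) -> (-15.5,-27.651) [heading=60, move]
  -- iteration 2/4 --
  BK 17: (-15.5,-27.651) -> (-24,-42.373) [heading=60, move]
  BK 8: (-24,-42.373) -> (-28,-49.301) [heading=60, move]
  -- iteration 3/4 --
  BK 17: (-28,-49.301) -> (-36.5,-64.024) [heading=60, move]
  BK 8: (-36.5,-64.024) -> (-40.5,-70.952) [heading=60, move]
  -- iteration 4/4 --
  BK 17: (-40.5,-70.952) -> (-49,-85.674) [heading=60, move]
  BK 8: (-49,-85.674) -> (-53,-92.603) [heading=60, move]
]
PD: pen down
FD 16: (-53,-92.603) -> (-45,-78.746) [heading=60, draw]
RT 180: heading 60 -> 240
RT 180: heading 240 -> 60
BK 20: (-45,-78.746) -> (-55,-96.067) [heading=60, draw]
Final: pos=(-55,-96.067), heading=60, 4 segment(s) drawn

Answer: -55 -96.067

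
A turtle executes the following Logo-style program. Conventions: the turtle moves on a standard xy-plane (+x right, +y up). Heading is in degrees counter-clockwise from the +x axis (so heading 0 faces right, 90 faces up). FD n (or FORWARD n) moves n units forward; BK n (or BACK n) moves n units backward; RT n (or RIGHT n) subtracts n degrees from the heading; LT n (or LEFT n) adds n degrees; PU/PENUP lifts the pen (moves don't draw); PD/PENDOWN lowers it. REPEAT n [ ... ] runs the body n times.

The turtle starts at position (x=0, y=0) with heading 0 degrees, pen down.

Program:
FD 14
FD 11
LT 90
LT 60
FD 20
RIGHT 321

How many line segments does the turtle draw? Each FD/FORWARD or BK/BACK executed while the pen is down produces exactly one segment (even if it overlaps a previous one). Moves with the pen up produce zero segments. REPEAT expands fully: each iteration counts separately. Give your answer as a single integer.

Executing turtle program step by step:
Start: pos=(0,0), heading=0, pen down
FD 14: (0,0) -> (14,0) [heading=0, draw]
FD 11: (14,0) -> (25,0) [heading=0, draw]
LT 90: heading 0 -> 90
LT 60: heading 90 -> 150
FD 20: (25,0) -> (7.679,10) [heading=150, draw]
RT 321: heading 150 -> 189
Final: pos=(7.679,10), heading=189, 3 segment(s) drawn
Segments drawn: 3

Answer: 3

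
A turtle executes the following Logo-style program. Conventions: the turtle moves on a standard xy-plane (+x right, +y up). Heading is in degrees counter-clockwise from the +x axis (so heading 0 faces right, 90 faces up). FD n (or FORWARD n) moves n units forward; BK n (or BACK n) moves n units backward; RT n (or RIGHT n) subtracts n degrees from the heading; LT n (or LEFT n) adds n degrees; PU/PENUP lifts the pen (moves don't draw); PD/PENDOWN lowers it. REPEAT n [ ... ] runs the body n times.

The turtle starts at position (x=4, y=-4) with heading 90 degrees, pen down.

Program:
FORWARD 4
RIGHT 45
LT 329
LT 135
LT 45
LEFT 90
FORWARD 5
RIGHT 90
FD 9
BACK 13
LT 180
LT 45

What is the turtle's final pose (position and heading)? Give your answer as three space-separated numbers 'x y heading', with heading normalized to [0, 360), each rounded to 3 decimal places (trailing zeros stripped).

Answer: 9.091 -3.884 59

Derivation:
Executing turtle program step by step:
Start: pos=(4,-4), heading=90, pen down
FD 4: (4,-4) -> (4,0) [heading=90, draw]
RT 45: heading 90 -> 45
LT 329: heading 45 -> 14
LT 135: heading 14 -> 149
LT 45: heading 149 -> 194
LT 90: heading 194 -> 284
FD 5: (4,0) -> (5.21,-4.851) [heading=284, draw]
RT 90: heading 284 -> 194
FD 9: (5.21,-4.851) -> (-3.523,-7.029) [heading=194, draw]
BK 13: (-3.523,-7.029) -> (9.091,-3.884) [heading=194, draw]
LT 180: heading 194 -> 14
LT 45: heading 14 -> 59
Final: pos=(9.091,-3.884), heading=59, 4 segment(s) drawn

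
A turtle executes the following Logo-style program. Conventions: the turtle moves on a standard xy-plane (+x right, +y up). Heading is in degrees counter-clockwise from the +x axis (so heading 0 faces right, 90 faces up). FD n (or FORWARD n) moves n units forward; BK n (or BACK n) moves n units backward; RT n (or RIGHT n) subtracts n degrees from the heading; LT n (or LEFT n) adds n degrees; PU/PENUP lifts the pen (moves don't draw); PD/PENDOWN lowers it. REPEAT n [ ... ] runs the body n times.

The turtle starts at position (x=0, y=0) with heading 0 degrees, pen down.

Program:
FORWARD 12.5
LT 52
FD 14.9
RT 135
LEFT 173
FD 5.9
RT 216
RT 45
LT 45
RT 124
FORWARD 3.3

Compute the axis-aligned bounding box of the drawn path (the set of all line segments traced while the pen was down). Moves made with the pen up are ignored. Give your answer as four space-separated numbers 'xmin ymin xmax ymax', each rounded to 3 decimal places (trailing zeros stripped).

Answer: 0 0 21.673 20.742

Derivation:
Executing turtle program step by step:
Start: pos=(0,0), heading=0, pen down
FD 12.5: (0,0) -> (12.5,0) [heading=0, draw]
LT 52: heading 0 -> 52
FD 14.9: (12.5,0) -> (21.673,11.741) [heading=52, draw]
RT 135: heading 52 -> 277
LT 173: heading 277 -> 90
FD 5.9: (21.673,11.741) -> (21.673,17.641) [heading=90, draw]
RT 216: heading 90 -> 234
RT 45: heading 234 -> 189
LT 45: heading 189 -> 234
RT 124: heading 234 -> 110
FD 3.3: (21.673,17.641) -> (20.545,20.742) [heading=110, draw]
Final: pos=(20.545,20.742), heading=110, 4 segment(s) drawn

Segment endpoints: x in {0, 12.5, 20.545, 21.673}, y in {0, 11.741, 17.641, 20.742}
xmin=0, ymin=0, xmax=21.673, ymax=20.742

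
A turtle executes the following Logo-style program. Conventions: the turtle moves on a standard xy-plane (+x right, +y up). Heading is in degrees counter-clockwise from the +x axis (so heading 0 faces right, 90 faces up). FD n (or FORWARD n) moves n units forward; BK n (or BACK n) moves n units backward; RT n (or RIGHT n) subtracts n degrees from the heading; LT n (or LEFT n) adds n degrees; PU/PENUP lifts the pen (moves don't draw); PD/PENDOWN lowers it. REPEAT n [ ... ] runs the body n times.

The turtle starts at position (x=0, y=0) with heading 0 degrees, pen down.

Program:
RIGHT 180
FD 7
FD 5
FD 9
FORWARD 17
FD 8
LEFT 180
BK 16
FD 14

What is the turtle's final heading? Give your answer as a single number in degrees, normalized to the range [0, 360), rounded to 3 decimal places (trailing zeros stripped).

Answer: 0

Derivation:
Executing turtle program step by step:
Start: pos=(0,0), heading=0, pen down
RT 180: heading 0 -> 180
FD 7: (0,0) -> (-7,0) [heading=180, draw]
FD 5: (-7,0) -> (-12,0) [heading=180, draw]
FD 9: (-12,0) -> (-21,0) [heading=180, draw]
FD 17: (-21,0) -> (-38,0) [heading=180, draw]
FD 8: (-38,0) -> (-46,0) [heading=180, draw]
LT 180: heading 180 -> 0
BK 16: (-46,0) -> (-62,0) [heading=0, draw]
FD 14: (-62,0) -> (-48,0) [heading=0, draw]
Final: pos=(-48,0), heading=0, 7 segment(s) drawn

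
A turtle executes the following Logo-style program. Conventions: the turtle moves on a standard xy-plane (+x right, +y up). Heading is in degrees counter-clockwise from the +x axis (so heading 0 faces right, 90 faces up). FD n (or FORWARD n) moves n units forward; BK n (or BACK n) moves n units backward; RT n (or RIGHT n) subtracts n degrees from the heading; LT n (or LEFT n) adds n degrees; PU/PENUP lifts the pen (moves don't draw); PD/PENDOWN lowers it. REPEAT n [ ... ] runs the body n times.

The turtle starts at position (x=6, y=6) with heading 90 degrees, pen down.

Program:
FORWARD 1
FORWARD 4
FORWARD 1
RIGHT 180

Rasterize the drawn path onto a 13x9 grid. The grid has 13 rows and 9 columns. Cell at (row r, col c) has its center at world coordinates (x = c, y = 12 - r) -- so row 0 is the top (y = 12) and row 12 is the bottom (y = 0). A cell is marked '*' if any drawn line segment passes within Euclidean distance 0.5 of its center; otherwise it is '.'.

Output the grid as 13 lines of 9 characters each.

Segment 0: (6,6) -> (6,7)
Segment 1: (6,7) -> (6,11)
Segment 2: (6,11) -> (6,12)

Answer: ......*..
......*..
......*..
......*..
......*..
......*..
......*..
.........
.........
.........
.........
.........
.........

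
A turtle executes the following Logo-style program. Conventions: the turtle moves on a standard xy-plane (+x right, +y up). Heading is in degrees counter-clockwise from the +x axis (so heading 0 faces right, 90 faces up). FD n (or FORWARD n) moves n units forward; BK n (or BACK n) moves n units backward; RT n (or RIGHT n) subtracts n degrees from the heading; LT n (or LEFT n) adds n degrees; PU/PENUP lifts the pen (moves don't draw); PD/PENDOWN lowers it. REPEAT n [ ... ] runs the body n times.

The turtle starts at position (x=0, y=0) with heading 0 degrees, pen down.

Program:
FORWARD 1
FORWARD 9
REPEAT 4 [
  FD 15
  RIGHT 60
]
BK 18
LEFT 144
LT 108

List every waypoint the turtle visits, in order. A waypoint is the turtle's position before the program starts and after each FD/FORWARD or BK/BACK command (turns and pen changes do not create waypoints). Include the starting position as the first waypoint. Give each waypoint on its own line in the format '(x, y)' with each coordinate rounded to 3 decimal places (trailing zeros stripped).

Answer: (0, 0)
(1, 0)
(10, 0)
(25, 0)
(32.5, -12.99)
(25, -25.981)
(10, -25.981)
(19, -41.569)

Derivation:
Executing turtle program step by step:
Start: pos=(0,0), heading=0, pen down
FD 1: (0,0) -> (1,0) [heading=0, draw]
FD 9: (1,0) -> (10,0) [heading=0, draw]
REPEAT 4 [
  -- iteration 1/4 --
  FD 15: (10,0) -> (25,0) [heading=0, draw]
  RT 60: heading 0 -> 300
  -- iteration 2/4 --
  FD 15: (25,0) -> (32.5,-12.99) [heading=300, draw]
  RT 60: heading 300 -> 240
  -- iteration 3/4 --
  FD 15: (32.5,-12.99) -> (25,-25.981) [heading=240, draw]
  RT 60: heading 240 -> 180
  -- iteration 4/4 --
  FD 15: (25,-25.981) -> (10,-25.981) [heading=180, draw]
  RT 60: heading 180 -> 120
]
BK 18: (10,-25.981) -> (19,-41.569) [heading=120, draw]
LT 144: heading 120 -> 264
LT 108: heading 264 -> 12
Final: pos=(19,-41.569), heading=12, 7 segment(s) drawn
Waypoints (8 total):
(0, 0)
(1, 0)
(10, 0)
(25, 0)
(32.5, -12.99)
(25, -25.981)
(10, -25.981)
(19, -41.569)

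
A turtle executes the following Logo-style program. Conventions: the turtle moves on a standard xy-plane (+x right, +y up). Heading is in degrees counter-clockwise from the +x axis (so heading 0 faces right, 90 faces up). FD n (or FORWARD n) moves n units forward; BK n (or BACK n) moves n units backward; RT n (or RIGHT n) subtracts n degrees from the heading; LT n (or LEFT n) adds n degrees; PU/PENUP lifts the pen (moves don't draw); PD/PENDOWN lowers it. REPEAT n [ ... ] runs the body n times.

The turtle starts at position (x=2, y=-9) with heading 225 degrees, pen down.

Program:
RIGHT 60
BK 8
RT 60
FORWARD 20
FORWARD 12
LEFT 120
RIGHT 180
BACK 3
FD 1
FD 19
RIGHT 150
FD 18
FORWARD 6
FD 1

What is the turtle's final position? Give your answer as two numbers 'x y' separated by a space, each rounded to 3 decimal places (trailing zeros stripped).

Executing turtle program step by step:
Start: pos=(2,-9), heading=225, pen down
RT 60: heading 225 -> 165
BK 8: (2,-9) -> (9.727,-11.071) [heading=165, draw]
RT 60: heading 165 -> 105
FD 20: (9.727,-11.071) -> (4.551,8.248) [heading=105, draw]
FD 12: (4.551,8.248) -> (1.445,19.839) [heading=105, draw]
LT 120: heading 105 -> 225
RT 180: heading 225 -> 45
BK 3: (1.445,19.839) -> (-0.676,17.718) [heading=45, draw]
FD 1: (-0.676,17.718) -> (0.031,18.425) [heading=45, draw]
FD 19: (0.031,18.425) -> (13.466,31.86) [heading=45, draw]
RT 150: heading 45 -> 255
FD 18: (13.466,31.86) -> (8.807,14.473) [heading=255, draw]
FD 6: (8.807,14.473) -> (7.254,8.678) [heading=255, draw]
FD 1: (7.254,8.678) -> (6.996,7.712) [heading=255, draw]
Final: pos=(6.996,7.712), heading=255, 9 segment(s) drawn

Answer: 6.996 7.712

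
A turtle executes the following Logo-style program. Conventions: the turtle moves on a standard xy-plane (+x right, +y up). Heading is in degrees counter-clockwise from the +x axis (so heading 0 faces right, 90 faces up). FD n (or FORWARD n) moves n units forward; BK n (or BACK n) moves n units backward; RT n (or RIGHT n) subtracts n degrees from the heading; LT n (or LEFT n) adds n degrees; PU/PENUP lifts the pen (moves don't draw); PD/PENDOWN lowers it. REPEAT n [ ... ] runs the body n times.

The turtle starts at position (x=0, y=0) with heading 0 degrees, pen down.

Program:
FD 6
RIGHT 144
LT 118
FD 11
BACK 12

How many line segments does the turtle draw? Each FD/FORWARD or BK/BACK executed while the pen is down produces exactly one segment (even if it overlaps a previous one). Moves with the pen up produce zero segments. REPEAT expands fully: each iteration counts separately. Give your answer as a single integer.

Answer: 3

Derivation:
Executing turtle program step by step:
Start: pos=(0,0), heading=0, pen down
FD 6: (0,0) -> (6,0) [heading=0, draw]
RT 144: heading 0 -> 216
LT 118: heading 216 -> 334
FD 11: (6,0) -> (15.887,-4.822) [heading=334, draw]
BK 12: (15.887,-4.822) -> (5.101,0.438) [heading=334, draw]
Final: pos=(5.101,0.438), heading=334, 3 segment(s) drawn
Segments drawn: 3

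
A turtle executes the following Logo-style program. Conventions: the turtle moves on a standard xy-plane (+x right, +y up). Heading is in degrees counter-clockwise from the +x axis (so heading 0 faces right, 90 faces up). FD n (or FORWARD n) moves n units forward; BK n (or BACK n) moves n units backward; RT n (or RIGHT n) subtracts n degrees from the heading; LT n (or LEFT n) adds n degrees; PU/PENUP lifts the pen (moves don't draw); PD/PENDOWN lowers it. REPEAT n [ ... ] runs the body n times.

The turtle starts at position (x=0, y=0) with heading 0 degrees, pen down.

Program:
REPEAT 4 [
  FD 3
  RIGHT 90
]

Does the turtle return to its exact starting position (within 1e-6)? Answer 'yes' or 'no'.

Answer: yes

Derivation:
Executing turtle program step by step:
Start: pos=(0,0), heading=0, pen down
REPEAT 4 [
  -- iteration 1/4 --
  FD 3: (0,0) -> (3,0) [heading=0, draw]
  RT 90: heading 0 -> 270
  -- iteration 2/4 --
  FD 3: (3,0) -> (3,-3) [heading=270, draw]
  RT 90: heading 270 -> 180
  -- iteration 3/4 --
  FD 3: (3,-3) -> (0,-3) [heading=180, draw]
  RT 90: heading 180 -> 90
  -- iteration 4/4 --
  FD 3: (0,-3) -> (0,0) [heading=90, draw]
  RT 90: heading 90 -> 0
]
Final: pos=(0,0), heading=0, 4 segment(s) drawn

Start position: (0, 0)
Final position: (0, 0)
Distance = 0; < 1e-6 -> CLOSED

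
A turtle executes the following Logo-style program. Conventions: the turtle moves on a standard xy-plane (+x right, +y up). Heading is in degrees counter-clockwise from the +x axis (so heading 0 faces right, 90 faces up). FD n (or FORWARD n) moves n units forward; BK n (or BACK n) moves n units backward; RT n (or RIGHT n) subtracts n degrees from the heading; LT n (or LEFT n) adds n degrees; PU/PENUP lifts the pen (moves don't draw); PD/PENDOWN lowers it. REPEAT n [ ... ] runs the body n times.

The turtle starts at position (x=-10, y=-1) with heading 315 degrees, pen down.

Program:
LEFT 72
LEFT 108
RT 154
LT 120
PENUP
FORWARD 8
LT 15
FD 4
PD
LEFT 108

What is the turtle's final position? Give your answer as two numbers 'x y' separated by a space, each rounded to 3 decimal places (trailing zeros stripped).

Executing turtle program step by step:
Start: pos=(-10,-1), heading=315, pen down
LT 72: heading 315 -> 27
LT 108: heading 27 -> 135
RT 154: heading 135 -> 341
LT 120: heading 341 -> 101
PU: pen up
FD 8: (-10,-1) -> (-11.526,6.853) [heading=101, move]
LT 15: heading 101 -> 116
FD 4: (-11.526,6.853) -> (-13.28,10.448) [heading=116, move]
PD: pen down
LT 108: heading 116 -> 224
Final: pos=(-13.28,10.448), heading=224, 0 segment(s) drawn

Answer: -13.28 10.448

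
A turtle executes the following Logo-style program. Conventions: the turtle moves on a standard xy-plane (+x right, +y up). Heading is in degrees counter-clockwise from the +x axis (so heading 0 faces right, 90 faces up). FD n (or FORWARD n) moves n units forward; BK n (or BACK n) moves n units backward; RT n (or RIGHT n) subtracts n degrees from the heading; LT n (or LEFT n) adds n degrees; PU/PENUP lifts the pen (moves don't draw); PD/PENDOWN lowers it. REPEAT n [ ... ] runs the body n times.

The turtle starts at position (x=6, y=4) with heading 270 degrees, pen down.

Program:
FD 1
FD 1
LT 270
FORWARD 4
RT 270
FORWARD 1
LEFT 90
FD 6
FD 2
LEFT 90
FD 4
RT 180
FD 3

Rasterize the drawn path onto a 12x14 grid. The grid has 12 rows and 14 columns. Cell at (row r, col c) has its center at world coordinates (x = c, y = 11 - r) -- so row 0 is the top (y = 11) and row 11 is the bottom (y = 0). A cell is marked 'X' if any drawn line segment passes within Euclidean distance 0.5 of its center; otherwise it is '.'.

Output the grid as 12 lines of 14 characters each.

Segment 0: (6,4) -> (6,3)
Segment 1: (6,3) -> (6,2)
Segment 2: (6,2) -> (2,2)
Segment 3: (2,2) -> (2,1)
Segment 4: (2,1) -> (8,1)
Segment 5: (8,1) -> (10,1)
Segment 6: (10,1) -> (10,5)
Segment 7: (10,5) -> (10,2)

Answer: ..............
..............
..............
..............
..............
..............
..........X...
......X...X...
......X...X...
..XXXXX...X...
..XXXXXXXXX...
..............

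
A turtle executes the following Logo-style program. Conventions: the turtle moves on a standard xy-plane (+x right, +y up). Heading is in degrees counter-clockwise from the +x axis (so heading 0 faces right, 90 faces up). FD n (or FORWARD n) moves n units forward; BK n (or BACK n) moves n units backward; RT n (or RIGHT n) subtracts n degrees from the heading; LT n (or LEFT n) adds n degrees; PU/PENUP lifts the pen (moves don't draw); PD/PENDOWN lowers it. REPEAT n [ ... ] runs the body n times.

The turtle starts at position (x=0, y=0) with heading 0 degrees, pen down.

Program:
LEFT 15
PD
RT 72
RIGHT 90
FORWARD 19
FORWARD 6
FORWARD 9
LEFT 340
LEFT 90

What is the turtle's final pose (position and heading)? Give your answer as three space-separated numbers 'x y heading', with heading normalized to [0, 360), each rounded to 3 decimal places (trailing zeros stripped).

Executing turtle program step by step:
Start: pos=(0,0), heading=0, pen down
LT 15: heading 0 -> 15
PD: pen down
RT 72: heading 15 -> 303
RT 90: heading 303 -> 213
FD 19: (0,0) -> (-15.935,-10.348) [heading=213, draw]
FD 6: (-15.935,-10.348) -> (-20.967,-13.616) [heading=213, draw]
FD 9: (-20.967,-13.616) -> (-28.515,-18.518) [heading=213, draw]
LT 340: heading 213 -> 193
LT 90: heading 193 -> 283
Final: pos=(-28.515,-18.518), heading=283, 3 segment(s) drawn

Answer: -28.515 -18.518 283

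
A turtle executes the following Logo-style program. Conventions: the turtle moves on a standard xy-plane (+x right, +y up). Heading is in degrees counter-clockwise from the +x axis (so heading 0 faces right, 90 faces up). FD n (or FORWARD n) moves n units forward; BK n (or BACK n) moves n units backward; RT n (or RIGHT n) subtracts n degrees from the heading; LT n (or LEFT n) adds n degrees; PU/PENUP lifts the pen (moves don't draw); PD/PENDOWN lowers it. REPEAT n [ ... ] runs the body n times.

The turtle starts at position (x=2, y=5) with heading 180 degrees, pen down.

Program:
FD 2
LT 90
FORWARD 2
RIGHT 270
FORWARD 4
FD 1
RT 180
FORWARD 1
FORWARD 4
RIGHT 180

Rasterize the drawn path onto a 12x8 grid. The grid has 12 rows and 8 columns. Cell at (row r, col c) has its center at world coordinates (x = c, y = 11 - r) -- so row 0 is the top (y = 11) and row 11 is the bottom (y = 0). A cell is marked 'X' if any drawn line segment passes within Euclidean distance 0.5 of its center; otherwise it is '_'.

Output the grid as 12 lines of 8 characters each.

Answer: ________
________
________
________
________
________
XXX_____
X_______
XXXXXX__
________
________
________

Derivation:
Segment 0: (2,5) -> (0,5)
Segment 1: (0,5) -> (-0,3)
Segment 2: (-0,3) -> (4,3)
Segment 3: (4,3) -> (5,3)
Segment 4: (5,3) -> (4,3)
Segment 5: (4,3) -> (0,3)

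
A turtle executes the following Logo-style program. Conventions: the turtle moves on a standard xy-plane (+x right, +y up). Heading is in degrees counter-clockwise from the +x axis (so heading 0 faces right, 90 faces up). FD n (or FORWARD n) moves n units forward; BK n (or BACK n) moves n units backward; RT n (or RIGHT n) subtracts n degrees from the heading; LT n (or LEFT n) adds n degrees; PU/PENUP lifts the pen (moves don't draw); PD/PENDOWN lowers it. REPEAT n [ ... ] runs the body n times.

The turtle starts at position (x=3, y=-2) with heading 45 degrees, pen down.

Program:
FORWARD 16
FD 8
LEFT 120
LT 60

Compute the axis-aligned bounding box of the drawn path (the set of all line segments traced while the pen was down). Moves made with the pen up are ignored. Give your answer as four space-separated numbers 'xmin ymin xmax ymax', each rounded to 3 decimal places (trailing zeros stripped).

Executing turtle program step by step:
Start: pos=(3,-2), heading=45, pen down
FD 16: (3,-2) -> (14.314,9.314) [heading=45, draw]
FD 8: (14.314,9.314) -> (19.971,14.971) [heading=45, draw]
LT 120: heading 45 -> 165
LT 60: heading 165 -> 225
Final: pos=(19.971,14.971), heading=225, 2 segment(s) drawn

Segment endpoints: x in {3, 14.314, 19.971}, y in {-2, 9.314, 14.971}
xmin=3, ymin=-2, xmax=19.971, ymax=14.971

Answer: 3 -2 19.971 14.971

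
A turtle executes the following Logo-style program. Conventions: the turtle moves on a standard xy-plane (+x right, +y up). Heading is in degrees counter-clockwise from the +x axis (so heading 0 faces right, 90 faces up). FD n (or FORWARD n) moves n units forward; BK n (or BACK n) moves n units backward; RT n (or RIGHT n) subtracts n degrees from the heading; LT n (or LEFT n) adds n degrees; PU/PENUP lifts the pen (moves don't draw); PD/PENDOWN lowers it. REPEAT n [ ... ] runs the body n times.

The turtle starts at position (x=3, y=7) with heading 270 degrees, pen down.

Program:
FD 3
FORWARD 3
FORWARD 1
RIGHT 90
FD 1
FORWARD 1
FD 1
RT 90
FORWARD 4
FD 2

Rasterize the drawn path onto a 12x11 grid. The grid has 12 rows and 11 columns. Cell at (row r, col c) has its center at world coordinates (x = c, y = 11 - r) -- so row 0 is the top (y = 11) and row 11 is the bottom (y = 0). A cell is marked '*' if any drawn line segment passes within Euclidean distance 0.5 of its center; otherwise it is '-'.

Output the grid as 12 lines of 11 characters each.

Segment 0: (3,7) -> (3,4)
Segment 1: (3,4) -> (3,1)
Segment 2: (3,1) -> (3,0)
Segment 3: (3,0) -> (2,0)
Segment 4: (2,0) -> (1,0)
Segment 5: (1,0) -> (-0,0)
Segment 6: (-0,0) -> (-0,4)
Segment 7: (-0,4) -> (-0,6)

Answer: -----------
-----------
-----------
-----------
---*-------
*--*-------
*--*-------
*--*-------
*--*-------
*--*-------
*--*-------
****-------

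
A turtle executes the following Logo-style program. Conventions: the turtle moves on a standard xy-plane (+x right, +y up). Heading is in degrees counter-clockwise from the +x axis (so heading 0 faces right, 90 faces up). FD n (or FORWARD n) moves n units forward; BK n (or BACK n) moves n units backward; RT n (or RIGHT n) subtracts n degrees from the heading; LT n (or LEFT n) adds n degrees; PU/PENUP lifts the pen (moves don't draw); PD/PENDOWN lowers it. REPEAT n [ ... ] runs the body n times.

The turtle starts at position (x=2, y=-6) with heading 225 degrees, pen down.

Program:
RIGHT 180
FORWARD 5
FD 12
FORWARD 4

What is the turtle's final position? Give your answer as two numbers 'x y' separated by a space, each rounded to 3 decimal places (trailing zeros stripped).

Executing turtle program step by step:
Start: pos=(2,-6), heading=225, pen down
RT 180: heading 225 -> 45
FD 5: (2,-6) -> (5.536,-2.464) [heading=45, draw]
FD 12: (5.536,-2.464) -> (14.021,6.021) [heading=45, draw]
FD 4: (14.021,6.021) -> (16.849,8.849) [heading=45, draw]
Final: pos=(16.849,8.849), heading=45, 3 segment(s) drawn

Answer: 16.849 8.849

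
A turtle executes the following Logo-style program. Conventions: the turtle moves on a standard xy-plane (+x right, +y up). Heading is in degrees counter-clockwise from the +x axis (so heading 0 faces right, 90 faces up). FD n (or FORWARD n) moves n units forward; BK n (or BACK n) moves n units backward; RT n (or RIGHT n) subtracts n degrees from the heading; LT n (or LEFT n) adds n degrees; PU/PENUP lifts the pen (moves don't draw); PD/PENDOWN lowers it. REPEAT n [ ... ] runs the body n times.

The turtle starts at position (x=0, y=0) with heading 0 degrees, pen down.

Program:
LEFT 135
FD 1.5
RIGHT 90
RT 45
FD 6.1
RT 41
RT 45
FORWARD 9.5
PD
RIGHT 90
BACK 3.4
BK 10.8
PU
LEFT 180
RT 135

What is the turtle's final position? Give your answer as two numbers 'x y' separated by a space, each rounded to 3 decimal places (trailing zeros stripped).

Answer: 19.867 -7.426

Derivation:
Executing turtle program step by step:
Start: pos=(0,0), heading=0, pen down
LT 135: heading 0 -> 135
FD 1.5: (0,0) -> (-1.061,1.061) [heading=135, draw]
RT 90: heading 135 -> 45
RT 45: heading 45 -> 0
FD 6.1: (-1.061,1.061) -> (5.039,1.061) [heading=0, draw]
RT 41: heading 0 -> 319
RT 45: heading 319 -> 274
FD 9.5: (5.039,1.061) -> (5.702,-8.416) [heading=274, draw]
PD: pen down
RT 90: heading 274 -> 184
BK 3.4: (5.702,-8.416) -> (9.094,-8.179) [heading=184, draw]
BK 10.8: (9.094,-8.179) -> (19.867,-7.426) [heading=184, draw]
PU: pen up
LT 180: heading 184 -> 4
RT 135: heading 4 -> 229
Final: pos=(19.867,-7.426), heading=229, 5 segment(s) drawn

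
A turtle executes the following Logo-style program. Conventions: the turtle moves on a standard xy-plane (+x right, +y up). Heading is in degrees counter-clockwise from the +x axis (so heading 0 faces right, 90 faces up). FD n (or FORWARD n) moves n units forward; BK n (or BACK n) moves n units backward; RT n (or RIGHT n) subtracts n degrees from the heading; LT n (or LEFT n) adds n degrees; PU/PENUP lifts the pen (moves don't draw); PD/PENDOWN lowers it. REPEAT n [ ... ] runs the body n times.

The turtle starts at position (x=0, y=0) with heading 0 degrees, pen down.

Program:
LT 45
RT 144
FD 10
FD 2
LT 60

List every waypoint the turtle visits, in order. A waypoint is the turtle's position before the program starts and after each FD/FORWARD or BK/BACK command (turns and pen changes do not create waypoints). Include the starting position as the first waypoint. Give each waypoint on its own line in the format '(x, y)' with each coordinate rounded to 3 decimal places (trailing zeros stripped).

Executing turtle program step by step:
Start: pos=(0,0), heading=0, pen down
LT 45: heading 0 -> 45
RT 144: heading 45 -> 261
FD 10: (0,0) -> (-1.564,-9.877) [heading=261, draw]
FD 2: (-1.564,-9.877) -> (-1.877,-11.852) [heading=261, draw]
LT 60: heading 261 -> 321
Final: pos=(-1.877,-11.852), heading=321, 2 segment(s) drawn
Waypoints (3 total):
(0, 0)
(-1.564, -9.877)
(-1.877, -11.852)

Answer: (0, 0)
(-1.564, -9.877)
(-1.877, -11.852)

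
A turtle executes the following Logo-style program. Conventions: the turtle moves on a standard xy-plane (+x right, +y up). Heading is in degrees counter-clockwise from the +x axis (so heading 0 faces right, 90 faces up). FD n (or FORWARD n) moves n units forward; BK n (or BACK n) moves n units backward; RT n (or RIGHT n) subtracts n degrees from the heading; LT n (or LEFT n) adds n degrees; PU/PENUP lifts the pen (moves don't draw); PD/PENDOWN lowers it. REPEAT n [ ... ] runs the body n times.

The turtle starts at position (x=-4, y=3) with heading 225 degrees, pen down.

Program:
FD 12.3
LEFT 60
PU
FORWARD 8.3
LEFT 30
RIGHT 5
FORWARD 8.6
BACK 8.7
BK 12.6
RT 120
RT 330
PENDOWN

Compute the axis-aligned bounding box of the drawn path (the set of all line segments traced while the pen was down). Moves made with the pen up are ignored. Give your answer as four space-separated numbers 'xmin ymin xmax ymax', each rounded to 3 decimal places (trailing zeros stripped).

Answer: -12.697 -5.697 -4 3

Derivation:
Executing turtle program step by step:
Start: pos=(-4,3), heading=225, pen down
FD 12.3: (-4,3) -> (-12.697,-5.697) [heading=225, draw]
LT 60: heading 225 -> 285
PU: pen up
FD 8.3: (-12.697,-5.697) -> (-10.549,-13.715) [heading=285, move]
LT 30: heading 285 -> 315
RT 5: heading 315 -> 310
FD 8.6: (-10.549,-13.715) -> (-5.021,-20.303) [heading=310, move]
BK 8.7: (-5.021,-20.303) -> (-10.613,-13.638) [heading=310, move]
BK 12.6: (-10.613,-13.638) -> (-18.713,-3.986) [heading=310, move]
RT 120: heading 310 -> 190
RT 330: heading 190 -> 220
PD: pen down
Final: pos=(-18.713,-3.986), heading=220, 1 segment(s) drawn

Segment endpoints: x in {-12.697, -4}, y in {-5.697, 3}
xmin=-12.697, ymin=-5.697, xmax=-4, ymax=3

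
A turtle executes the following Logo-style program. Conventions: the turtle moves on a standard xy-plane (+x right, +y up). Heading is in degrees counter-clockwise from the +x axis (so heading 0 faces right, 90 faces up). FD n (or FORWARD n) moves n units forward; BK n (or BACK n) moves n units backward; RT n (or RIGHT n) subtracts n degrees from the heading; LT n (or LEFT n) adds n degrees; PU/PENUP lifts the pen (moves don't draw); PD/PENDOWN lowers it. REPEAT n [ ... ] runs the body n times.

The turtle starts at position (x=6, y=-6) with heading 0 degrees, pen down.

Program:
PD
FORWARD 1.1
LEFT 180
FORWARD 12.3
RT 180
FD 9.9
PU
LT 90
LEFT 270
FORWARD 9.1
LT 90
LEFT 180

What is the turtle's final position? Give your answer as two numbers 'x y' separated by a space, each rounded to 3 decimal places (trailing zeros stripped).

Answer: 13.8 -6

Derivation:
Executing turtle program step by step:
Start: pos=(6,-6), heading=0, pen down
PD: pen down
FD 1.1: (6,-6) -> (7.1,-6) [heading=0, draw]
LT 180: heading 0 -> 180
FD 12.3: (7.1,-6) -> (-5.2,-6) [heading=180, draw]
RT 180: heading 180 -> 0
FD 9.9: (-5.2,-6) -> (4.7,-6) [heading=0, draw]
PU: pen up
LT 90: heading 0 -> 90
LT 270: heading 90 -> 0
FD 9.1: (4.7,-6) -> (13.8,-6) [heading=0, move]
LT 90: heading 0 -> 90
LT 180: heading 90 -> 270
Final: pos=(13.8,-6), heading=270, 3 segment(s) drawn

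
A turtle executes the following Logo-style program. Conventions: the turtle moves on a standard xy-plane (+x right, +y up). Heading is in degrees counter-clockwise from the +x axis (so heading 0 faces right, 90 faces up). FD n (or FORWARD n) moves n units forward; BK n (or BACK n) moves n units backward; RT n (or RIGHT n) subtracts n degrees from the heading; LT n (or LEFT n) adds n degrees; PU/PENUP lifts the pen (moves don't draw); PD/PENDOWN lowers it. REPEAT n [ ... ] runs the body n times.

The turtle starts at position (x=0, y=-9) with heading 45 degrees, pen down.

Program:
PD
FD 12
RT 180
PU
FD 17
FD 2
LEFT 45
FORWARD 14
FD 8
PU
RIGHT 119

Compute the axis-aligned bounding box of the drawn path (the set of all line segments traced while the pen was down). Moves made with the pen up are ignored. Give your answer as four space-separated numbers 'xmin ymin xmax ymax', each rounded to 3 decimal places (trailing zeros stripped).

Answer: 0 -9 8.485 -0.515

Derivation:
Executing turtle program step by step:
Start: pos=(0,-9), heading=45, pen down
PD: pen down
FD 12: (0,-9) -> (8.485,-0.515) [heading=45, draw]
RT 180: heading 45 -> 225
PU: pen up
FD 17: (8.485,-0.515) -> (-3.536,-12.536) [heading=225, move]
FD 2: (-3.536,-12.536) -> (-4.95,-13.95) [heading=225, move]
LT 45: heading 225 -> 270
FD 14: (-4.95,-13.95) -> (-4.95,-27.95) [heading=270, move]
FD 8: (-4.95,-27.95) -> (-4.95,-35.95) [heading=270, move]
PU: pen up
RT 119: heading 270 -> 151
Final: pos=(-4.95,-35.95), heading=151, 1 segment(s) drawn

Segment endpoints: x in {0, 8.485}, y in {-9, -0.515}
xmin=0, ymin=-9, xmax=8.485, ymax=-0.515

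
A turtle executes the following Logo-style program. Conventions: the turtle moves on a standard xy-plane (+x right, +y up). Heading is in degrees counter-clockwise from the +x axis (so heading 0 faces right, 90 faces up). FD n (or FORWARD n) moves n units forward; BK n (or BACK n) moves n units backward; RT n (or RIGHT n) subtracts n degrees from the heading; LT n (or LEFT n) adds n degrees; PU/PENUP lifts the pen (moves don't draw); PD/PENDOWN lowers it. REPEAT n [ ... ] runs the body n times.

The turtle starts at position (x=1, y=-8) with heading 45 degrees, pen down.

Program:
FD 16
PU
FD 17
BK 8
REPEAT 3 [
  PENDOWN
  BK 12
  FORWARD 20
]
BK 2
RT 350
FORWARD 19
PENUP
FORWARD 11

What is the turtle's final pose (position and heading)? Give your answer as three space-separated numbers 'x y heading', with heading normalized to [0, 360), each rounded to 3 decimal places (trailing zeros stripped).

Executing turtle program step by step:
Start: pos=(1,-8), heading=45, pen down
FD 16: (1,-8) -> (12.314,3.314) [heading=45, draw]
PU: pen up
FD 17: (12.314,3.314) -> (24.335,15.335) [heading=45, move]
BK 8: (24.335,15.335) -> (18.678,9.678) [heading=45, move]
REPEAT 3 [
  -- iteration 1/3 --
  PD: pen down
  BK 12: (18.678,9.678) -> (10.192,1.192) [heading=45, draw]
  FD 20: (10.192,1.192) -> (24.335,15.335) [heading=45, draw]
  -- iteration 2/3 --
  PD: pen down
  BK 12: (24.335,15.335) -> (15.849,6.849) [heading=45, draw]
  FD 20: (15.849,6.849) -> (29.991,20.991) [heading=45, draw]
  -- iteration 3/3 --
  PD: pen down
  BK 12: (29.991,20.991) -> (21.506,12.506) [heading=45, draw]
  FD 20: (21.506,12.506) -> (35.648,26.648) [heading=45, draw]
]
BK 2: (35.648,26.648) -> (34.234,25.234) [heading=45, draw]
RT 350: heading 45 -> 55
FD 19: (34.234,25.234) -> (45.132,40.798) [heading=55, draw]
PU: pen up
FD 11: (45.132,40.798) -> (51.441,49.809) [heading=55, move]
Final: pos=(51.441,49.809), heading=55, 9 segment(s) drawn

Answer: 51.441 49.809 55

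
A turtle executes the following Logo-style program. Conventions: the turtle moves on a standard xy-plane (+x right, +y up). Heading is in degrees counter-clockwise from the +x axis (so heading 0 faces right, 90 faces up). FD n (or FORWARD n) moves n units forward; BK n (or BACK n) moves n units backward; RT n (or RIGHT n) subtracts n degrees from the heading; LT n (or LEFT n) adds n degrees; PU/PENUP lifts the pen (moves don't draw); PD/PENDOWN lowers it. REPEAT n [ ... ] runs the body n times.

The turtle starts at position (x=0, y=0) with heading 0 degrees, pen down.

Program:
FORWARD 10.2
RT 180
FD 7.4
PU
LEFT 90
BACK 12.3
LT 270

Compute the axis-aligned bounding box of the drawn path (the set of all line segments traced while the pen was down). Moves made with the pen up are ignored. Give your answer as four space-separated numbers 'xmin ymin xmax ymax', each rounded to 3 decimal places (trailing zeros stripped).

Executing turtle program step by step:
Start: pos=(0,0), heading=0, pen down
FD 10.2: (0,0) -> (10.2,0) [heading=0, draw]
RT 180: heading 0 -> 180
FD 7.4: (10.2,0) -> (2.8,0) [heading=180, draw]
PU: pen up
LT 90: heading 180 -> 270
BK 12.3: (2.8,0) -> (2.8,12.3) [heading=270, move]
LT 270: heading 270 -> 180
Final: pos=(2.8,12.3), heading=180, 2 segment(s) drawn

Segment endpoints: x in {0, 2.8, 10.2}, y in {0, 0}
xmin=0, ymin=0, xmax=10.2, ymax=0

Answer: 0 0 10.2 0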